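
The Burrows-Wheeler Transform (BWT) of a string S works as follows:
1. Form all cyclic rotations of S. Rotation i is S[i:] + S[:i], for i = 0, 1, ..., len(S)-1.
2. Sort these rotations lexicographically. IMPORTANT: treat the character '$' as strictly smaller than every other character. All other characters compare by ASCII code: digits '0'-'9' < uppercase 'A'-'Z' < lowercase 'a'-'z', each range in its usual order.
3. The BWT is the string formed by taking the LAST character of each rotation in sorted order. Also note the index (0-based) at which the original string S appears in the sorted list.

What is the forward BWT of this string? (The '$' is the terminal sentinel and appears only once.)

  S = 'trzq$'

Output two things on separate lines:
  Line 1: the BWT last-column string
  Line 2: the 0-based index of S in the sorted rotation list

Answer: qzt$r
3

Derivation:
All 5 rotations (rotation i = S[i:]+S[:i]):
  rot[0] = trzq$
  rot[1] = rzq$t
  rot[2] = zq$tr
  rot[3] = q$trz
  rot[4] = $trzq
Sorted (with $ < everything):
  sorted[0] = $trzq  (last char: 'q')
  sorted[1] = q$trz  (last char: 'z')
  sorted[2] = rzq$t  (last char: 't')
  sorted[3] = trzq$  (last char: '$')
  sorted[4] = zq$tr  (last char: 'r')
Last column: qzt$r
Original string S is at sorted index 3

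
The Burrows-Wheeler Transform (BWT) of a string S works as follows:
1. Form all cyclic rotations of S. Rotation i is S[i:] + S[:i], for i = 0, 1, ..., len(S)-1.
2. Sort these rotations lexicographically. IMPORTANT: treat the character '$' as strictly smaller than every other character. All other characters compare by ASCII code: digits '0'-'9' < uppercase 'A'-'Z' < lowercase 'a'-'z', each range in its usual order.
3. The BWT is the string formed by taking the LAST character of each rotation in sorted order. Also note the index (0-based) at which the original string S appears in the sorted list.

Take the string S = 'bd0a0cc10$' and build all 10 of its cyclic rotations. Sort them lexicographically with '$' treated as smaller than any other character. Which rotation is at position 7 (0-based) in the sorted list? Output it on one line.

All 10 rotations (rotation i = S[i:]+S[:i]):
  rot[0] = bd0a0cc10$
  rot[1] = d0a0cc10$b
  rot[2] = 0a0cc10$bd
  rot[3] = a0cc10$bd0
  rot[4] = 0cc10$bd0a
  rot[5] = cc10$bd0a0
  rot[6] = c10$bd0a0c
  rot[7] = 10$bd0a0cc
  rot[8] = 0$bd0a0cc1
  rot[9] = $bd0a0cc10
Sorted (with $ < everything):
  sorted[0] = $bd0a0cc10
  sorted[1] = 0$bd0a0cc1
  sorted[2] = 0a0cc10$bd
  sorted[3] = 0cc10$bd0a
  sorted[4] = 10$bd0a0cc
  sorted[5] = a0cc10$bd0
  sorted[6] = bd0a0cc10$
  sorted[7] = c10$bd0a0c
  sorted[8] = cc10$bd0a0
  sorted[9] = d0a0cc10$b
sorted[7] = c10$bd0a0c

Answer: c10$bd0a0c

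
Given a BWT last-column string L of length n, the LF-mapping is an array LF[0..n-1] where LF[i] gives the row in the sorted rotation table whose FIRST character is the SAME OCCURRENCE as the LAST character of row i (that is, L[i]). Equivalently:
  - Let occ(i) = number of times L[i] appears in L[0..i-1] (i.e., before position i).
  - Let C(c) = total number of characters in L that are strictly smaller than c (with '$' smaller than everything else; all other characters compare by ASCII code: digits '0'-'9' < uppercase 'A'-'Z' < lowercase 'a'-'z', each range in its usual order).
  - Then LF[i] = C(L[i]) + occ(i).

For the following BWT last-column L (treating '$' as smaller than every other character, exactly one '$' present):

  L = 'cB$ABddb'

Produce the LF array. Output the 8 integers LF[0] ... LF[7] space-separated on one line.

Char counts: '$':1, 'A':1, 'B':2, 'b':1, 'c':1, 'd':2
C (first-col start): C('$')=0, C('A')=1, C('B')=2, C('b')=4, C('c')=5, C('d')=6
L[0]='c': occ=0, LF[0]=C('c')+0=5+0=5
L[1]='B': occ=0, LF[1]=C('B')+0=2+0=2
L[2]='$': occ=0, LF[2]=C('$')+0=0+0=0
L[3]='A': occ=0, LF[3]=C('A')+0=1+0=1
L[4]='B': occ=1, LF[4]=C('B')+1=2+1=3
L[5]='d': occ=0, LF[5]=C('d')+0=6+0=6
L[6]='d': occ=1, LF[6]=C('d')+1=6+1=7
L[7]='b': occ=0, LF[7]=C('b')+0=4+0=4

Answer: 5 2 0 1 3 6 7 4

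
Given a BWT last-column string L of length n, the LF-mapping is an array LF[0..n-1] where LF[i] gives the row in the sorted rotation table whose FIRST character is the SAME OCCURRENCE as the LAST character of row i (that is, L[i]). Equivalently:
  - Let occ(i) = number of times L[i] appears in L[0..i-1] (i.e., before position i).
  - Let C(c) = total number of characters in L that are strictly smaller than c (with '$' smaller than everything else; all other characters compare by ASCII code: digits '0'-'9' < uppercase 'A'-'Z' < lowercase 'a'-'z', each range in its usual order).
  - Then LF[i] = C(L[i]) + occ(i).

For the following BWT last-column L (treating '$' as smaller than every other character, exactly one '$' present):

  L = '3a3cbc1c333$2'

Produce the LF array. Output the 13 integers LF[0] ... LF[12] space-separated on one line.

Char counts: '$':1, '1':1, '2':1, '3':5, 'a':1, 'b':1, 'c':3
C (first-col start): C('$')=0, C('1')=1, C('2')=2, C('3')=3, C('a')=8, C('b')=9, C('c')=10
L[0]='3': occ=0, LF[0]=C('3')+0=3+0=3
L[1]='a': occ=0, LF[1]=C('a')+0=8+0=8
L[2]='3': occ=1, LF[2]=C('3')+1=3+1=4
L[3]='c': occ=0, LF[3]=C('c')+0=10+0=10
L[4]='b': occ=0, LF[4]=C('b')+0=9+0=9
L[5]='c': occ=1, LF[5]=C('c')+1=10+1=11
L[6]='1': occ=0, LF[6]=C('1')+0=1+0=1
L[7]='c': occ=2, LF[7]=C('c')+2=10+2=12
L[8]='3': occ=2, LF[8]=C('3')+2=3+2=5
L[9]='3': occ=3, LF[9]=C('3')+3=3+3=6
L[10]='3': occ=4, LF[10]=C('3')+4=3+4=7
L[11]='$': occ=0, LF[11]=C('$')+0=0+0=0
L[12]='2': occ=0, LF[12]=C('2')+0=2+0=2

Answer: 3 8 4 10 9 11 1 12 5 6 7 0 2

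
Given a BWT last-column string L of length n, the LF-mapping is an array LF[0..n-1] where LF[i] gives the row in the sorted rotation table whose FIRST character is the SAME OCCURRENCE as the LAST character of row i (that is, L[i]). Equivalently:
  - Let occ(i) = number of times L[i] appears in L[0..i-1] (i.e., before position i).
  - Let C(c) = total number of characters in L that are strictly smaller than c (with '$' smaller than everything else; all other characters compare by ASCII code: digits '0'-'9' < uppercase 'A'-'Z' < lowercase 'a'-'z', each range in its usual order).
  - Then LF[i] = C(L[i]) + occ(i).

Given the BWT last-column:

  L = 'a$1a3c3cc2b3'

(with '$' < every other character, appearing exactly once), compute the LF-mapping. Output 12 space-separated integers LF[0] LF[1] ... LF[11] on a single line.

Char counts: '$':1, '1':1, '2':1, '3':3, 'a':2, 'b':1, 'c':3
C (first-col start): C('$')=0, C('1')=1, C('2')=2, C('3')=3, C('a')=6, C('b')=8, C('c')=9
L[0]='a': occ=0, LF[0]=C('a')+0=6+0=6
L[1]='$': occ=0, LF[1]=C('$')+0=0+0=0
L[2]='1': occ=0, LF[2]=C('1')+0=1+0=1
L[3]='a': occ=1, LF[3]=C('a')+1=6+1=7
L[4]='3': occ=0, LF[4]=C('3')+0=3+0=3
L[5]='c': occ=0, LF[5]=C('c')+0=9+0=9
L[6]='3': occ=1, LF[6]=C('3')+1=3+1=4
L[7]='c': occ=1, LF[7]=C('c')+1=9+1=10
L[8]='c': occ=2, LF[8]=C('c')+2=9+2=11
L[9]='2': occ=0, LF[9]=C('2')+0=2+0=2
L[10]='b': occ=0, LF[10]=C('b')+0=8+0=8
L[11]='3': occ=2, LF[11]=C('3')+2=3+2=5

Answer: 6 0 1 7 3 9 4 10 11 2 8 5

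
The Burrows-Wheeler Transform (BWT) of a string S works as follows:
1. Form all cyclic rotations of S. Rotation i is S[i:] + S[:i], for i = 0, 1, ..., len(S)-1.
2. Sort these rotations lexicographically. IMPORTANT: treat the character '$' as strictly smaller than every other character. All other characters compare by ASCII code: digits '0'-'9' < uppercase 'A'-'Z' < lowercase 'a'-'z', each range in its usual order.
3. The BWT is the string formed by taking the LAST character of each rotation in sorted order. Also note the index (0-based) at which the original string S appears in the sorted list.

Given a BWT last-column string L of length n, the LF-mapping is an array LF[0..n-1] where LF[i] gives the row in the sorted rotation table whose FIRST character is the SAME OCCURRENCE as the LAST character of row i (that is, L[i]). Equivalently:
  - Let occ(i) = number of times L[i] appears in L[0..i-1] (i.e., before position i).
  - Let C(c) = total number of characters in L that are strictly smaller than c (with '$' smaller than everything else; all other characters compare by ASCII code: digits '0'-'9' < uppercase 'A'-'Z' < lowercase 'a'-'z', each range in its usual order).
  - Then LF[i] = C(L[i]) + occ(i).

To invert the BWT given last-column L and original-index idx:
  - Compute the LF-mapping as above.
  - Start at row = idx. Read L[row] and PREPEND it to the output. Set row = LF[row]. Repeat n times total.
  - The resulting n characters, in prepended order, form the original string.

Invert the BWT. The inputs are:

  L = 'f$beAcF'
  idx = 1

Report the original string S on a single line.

Answer: AcebFf$

Derivation:
LF mapping: 6 0 3 5 1 4 2
Walk LF starting at row 1, prepending L[row]:
  step 1: row=1, L[1]='$', prepend. Next row=LF[1]=0
  step 2: row=0, L[0]='f', prepend. Next row=LF[0]=6
  step 3: row=6, L[6]='F', prepend. Next row=LF[6]=2
  step 4: row=2, L[2]='b', prepend. Next row=LF[2]=3
  step 5: row=3, L[3]='e', prepend. Next row=LF[3]=5
  step 6: row=5, L[5]='c', prepend. Next row=LF[5]=4
  step 7: row=4, L[4]='A', prepend. Next row=LF[4]=1
Reversed output: AcebFf$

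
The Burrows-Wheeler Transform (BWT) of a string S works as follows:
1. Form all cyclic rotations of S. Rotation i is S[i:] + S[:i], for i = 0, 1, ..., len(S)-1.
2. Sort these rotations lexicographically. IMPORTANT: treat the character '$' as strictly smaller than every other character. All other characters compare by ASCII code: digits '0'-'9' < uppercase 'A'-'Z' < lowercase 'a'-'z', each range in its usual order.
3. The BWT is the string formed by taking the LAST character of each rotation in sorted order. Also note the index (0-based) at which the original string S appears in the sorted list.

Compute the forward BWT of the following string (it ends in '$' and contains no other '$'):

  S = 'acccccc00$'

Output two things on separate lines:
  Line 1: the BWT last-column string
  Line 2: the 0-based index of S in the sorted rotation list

All 10 rotations (rotation i = S[i:]+S[:i]):
  rot[0] = acccccc00$
  rot[1] = cccccc00$a
  rot[2] = ccccc00$ac
  rot[3] = cccc00$acc
  rot[4] = ccc00$accc
  rot[5] = cc00$acccc
  rot[6] = c00$accccc
  rot[7] = 00$acccccc
  rot[8] = 0$acccccc0
  rot[9] = $acccccc00
Sorted (with $ < everything):
  sorted[0] = $acccccc00  (last char: '0')
  sorted[1] = 0$acccccc0  (last char: '0')
  sorted[2] = 00$acccccc  (last char: 'c')
  sorted[3] = acccccc00$  (last char: '$')
  sorted[4] = c00$accccc  (last char: 'c')
  sorted[5] = cc00$acccc  (last char: 'c')
  sorted[6] = ccc00$accc  (last char: 'c')
  sorted[7] = cccc00$acc  (last char: 'c')
  sorted[8] = ccccc00$ac  (last char: 'c')
  sorted[9] = cccccc00$a  (last char: 'a')
Last column: 00c$ccccca
Original string S is at sorted index 3

Answer: 00c$ccccca
3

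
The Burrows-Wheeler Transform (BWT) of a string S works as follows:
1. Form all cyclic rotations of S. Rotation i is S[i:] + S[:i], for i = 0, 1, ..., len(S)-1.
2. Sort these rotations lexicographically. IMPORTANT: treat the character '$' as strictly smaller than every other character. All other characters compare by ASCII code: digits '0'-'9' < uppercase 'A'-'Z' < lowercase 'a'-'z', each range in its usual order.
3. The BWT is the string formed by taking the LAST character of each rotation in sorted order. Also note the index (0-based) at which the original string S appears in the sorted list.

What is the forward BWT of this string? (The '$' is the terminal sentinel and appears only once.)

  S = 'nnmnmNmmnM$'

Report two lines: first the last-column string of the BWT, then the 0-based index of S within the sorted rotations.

Answer: MnmnNmnmmn$
10

Derivation:
All 11 rotations (rotation i = S[i:]+S[:i]):
  rot[0] = nnmnmNmmnM$
  rot[1] = nmnmNmmnM$n
  rot[2] = mnmNmmnM$nn
  rot[3] = nmNmmnM$nnm
  rot[4] = mNmmnM$nnmn
  rot[5] = NmmnM$nnmnm
  rot[6] = mmnM$nnmnmN
  rot[7] = mnM$nnmnmNm
  rot[8] = nM$nnmnmNmm
  rot[9] = M$nnmnmNmmn
  rot[10] = $nnmnmNmmnM
Sorted (with $ < everything):
  sorted[0] = $nnmnmNmmnM  (last char: 'M')
  sorted[1] = M$nnmnmNmmn  (last char: 'n')
  sorted[2] = NmmnM$nnmnm  (last char: 'm')
  sorted[3] = mNmmnM$nnmn  (last char: 'n')
  sorted[4] = mmnM$nnmnmN  (last char: 'N')
  sorted[5] = mnM$nnmnmNm  (last char: 'm')
  sorted[6] = mnmNmmnM$nn  (last char: 'n')
  sorted[7] = nM$nnmnmNmm  (last char: 'm')
  sorted[8] = nmNmmnM$nnm  (last char: 'm')
  sorted[9] = nmnmNmmnM$n  (last char: 'n')
  sorted[10] = nnmnmNmmnM$  (last char: '$')
Last column: MnmnNmnmmn$
Original string S is at sorted index 10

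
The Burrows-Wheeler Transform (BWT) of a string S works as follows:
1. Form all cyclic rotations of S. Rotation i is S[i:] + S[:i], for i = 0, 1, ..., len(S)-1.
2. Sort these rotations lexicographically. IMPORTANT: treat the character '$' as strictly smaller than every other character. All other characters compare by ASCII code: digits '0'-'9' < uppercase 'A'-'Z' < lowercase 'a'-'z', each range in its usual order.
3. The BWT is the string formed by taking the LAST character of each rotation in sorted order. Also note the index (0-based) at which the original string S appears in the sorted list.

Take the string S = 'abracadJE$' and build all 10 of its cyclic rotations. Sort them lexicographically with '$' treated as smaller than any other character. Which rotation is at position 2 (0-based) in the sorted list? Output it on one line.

Answer: JE$abracad

Derivation:
All 10 rotations (rotation i = S[i:]+S[:i]):
  rot[0] = abracadJE$
  rot[1] = bracadJE$a
  rot[2] = racadJE$ab
  rot[3] = acadJE$abr
  rot[4] = cadJE$abra
  rot[5] = adJE$abrac
  rot[6] = dJE$abraca
  rot[7] = JE$abracad
  rot[8] = E$abracadJ
  rot[9] = $abracadJE
Sorted (with $ < everything):
  sorted[0] = $abracadJE
  sorted[1] = E$abracadJ
  sorted[2] = JE$abracad
  sorted[3] = abracadJE$
  sorted[4] = acadJE$abr
  sorted[5] = adJE$abrac
  sorted[6] = bracadJE$a
  sorted[7] = cadJE$abra
  sorted[8] = dJE$abraca
  sorted[9] = racadJE$ab
sorted[2] = JE$abracad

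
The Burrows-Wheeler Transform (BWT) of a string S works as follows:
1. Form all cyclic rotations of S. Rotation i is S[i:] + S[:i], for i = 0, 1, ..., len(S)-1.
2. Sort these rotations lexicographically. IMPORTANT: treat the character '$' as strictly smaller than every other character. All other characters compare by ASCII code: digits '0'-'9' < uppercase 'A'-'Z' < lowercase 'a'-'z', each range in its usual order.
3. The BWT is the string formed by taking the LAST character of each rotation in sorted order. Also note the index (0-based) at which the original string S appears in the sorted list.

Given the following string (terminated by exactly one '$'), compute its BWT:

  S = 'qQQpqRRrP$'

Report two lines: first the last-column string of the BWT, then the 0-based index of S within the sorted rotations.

All 10 rotations (rotation i = S[i:]+S[:i]):
  rot[0] = qQQpqRRrP$
  rot[1] = QQpqRRrP$q
  rot[2] = QpqRRrP$qQ
  rot[3] = pqRRrP$qQQ
  rot[4] = qRRrP$qQQp
  rot[5] = RRrP$qQQpq
  rot[6] = RrP$qQQpqR
  rot[7] = rP$qQQpqRR
  rot[8] = P$qQQpqRRr
  rot[9] = $qQQpqRRrP
Sorted (with $ < everything):
  sorted[0] = $qQQpqRRrP  (last char: 'P')
  sorted[1] = P$qQQpqRRr  (last char: 'r')
  sorted[2] = QQpqRRrP$q  (last char: 'q')
  sorted[3] = QpqRRrP$qQ  (last char: 'Q')
  sorted[4] = RRrP$qQQpq  (last char: 'q')
  sorted[5] = RrP$qQQpqR  (last char: 'R')
  sorted[6] = pqRRrP$qQQ  (last char: 'Q')
  sorted[7] = qQQpqRRrP$  (last char: '$')
  sorted[8] = qRRrP$qQQp  (last char: 'p')
  sorted[9] = rP$qQQpqRR  (last char: 'R')
Last column: PrqQqRQ$pR
Original string S is at sorted index 7

Answer: PrqQqRQ$pR
7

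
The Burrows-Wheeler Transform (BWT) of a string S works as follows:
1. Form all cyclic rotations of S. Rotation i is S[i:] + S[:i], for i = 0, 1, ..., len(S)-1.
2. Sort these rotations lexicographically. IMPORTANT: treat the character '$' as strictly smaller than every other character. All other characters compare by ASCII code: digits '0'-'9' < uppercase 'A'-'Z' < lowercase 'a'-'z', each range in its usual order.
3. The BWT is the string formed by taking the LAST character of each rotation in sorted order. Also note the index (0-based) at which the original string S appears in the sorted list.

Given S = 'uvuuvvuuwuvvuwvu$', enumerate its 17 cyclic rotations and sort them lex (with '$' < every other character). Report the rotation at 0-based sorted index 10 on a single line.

All 17 rotations (rotation i = S[i:]+S[:i]):
  rot[0] = uvuuvvuuwuvvuwvu$
  rot[1] = vuuvvuuwuvvuwvu$u
  rot[2] = uuvvuuwuvvuwvu$uv
  rot[3] = uvvuuwuvvuwvu$uvu
  rot[4] = vvuuwuvvuwvu$uvuu
  rot[5] = vuuwuvvuwvu$uvuuv
  rot[6] = uuwuvvuwvu$uvuuvv
  rot[7] = uwuvvuwvu$uvuuvvu
  rot[8] = wuvvuwvu$uvuuvvuu
  rot[9] = uvvuwvu$uvuuvvuuw
  rot[10] = vvuwvu$uvuuvvuuwu
  rot[11] = vuwvu$uvuuvvuuwuv
  rot[12] = uwvu$uvuuvvuuwuvv
  rot[13] = wvu$uvuuvvuuwuvvu
  rot[14] = vu$uvuuvvuuwuvvuw
  rot[15] = u$uvuuvvuuwuvvuwv
  rot[16] = $uvuuvvuuwuvvuwvu
Sorted (with $ < everything):
  sorted[0] = $uvuuvvuuwuvvuwvu
  sorted[1] = u$uvuuvvuuwuvvuwv
  sorted[2] = uuvvuuwuvvuwvu$uv
  sorted[3] = uuwuvvuwvu$uvuuvv
  sorted[4] = uvuuvvuuwuvvuwvu$
  sorted[5] = uvvuuwuvvuwvu$uvu
  sorted[6] = uvvuwvu$uvuuvvuuw
  sorted[7] = uwuvvuwvu$uvuuvvu
  sorted[8] = uwvu$uvuuvvuuwuvv
  sorted[9] = vu$uvuuvvuuwuvvuw
  sorted[10] = vuuvvuuwuvvuwvu$u
  sorted[11] = vuuwuvvuwvu$uvuuv
  sorted[12] = vuwvu$uvuuvvuuwuv
  sorted[13] = vvuuwuvvuwvu$uvuu
  sorted[14] = vvuwvu$uvuuvvuuwu
  sorted[15] = wuvvuwvu$uvuuvvuu
  sorted[16] = wvu$uvuuvvuuwuvvu
sorted[10] = vuuvvuuwuvvuwvu$u

Answer: vuuvvuuwuvvuwvu$u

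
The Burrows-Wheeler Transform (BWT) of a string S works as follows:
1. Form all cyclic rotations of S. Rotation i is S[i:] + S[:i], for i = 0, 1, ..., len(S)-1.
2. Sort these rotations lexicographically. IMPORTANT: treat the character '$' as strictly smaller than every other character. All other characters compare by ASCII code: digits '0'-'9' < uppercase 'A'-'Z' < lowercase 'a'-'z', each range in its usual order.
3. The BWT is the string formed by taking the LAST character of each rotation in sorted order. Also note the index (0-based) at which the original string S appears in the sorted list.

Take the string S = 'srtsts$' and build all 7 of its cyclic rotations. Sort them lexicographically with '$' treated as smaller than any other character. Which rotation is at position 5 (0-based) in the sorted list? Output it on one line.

Answer: ts$srts

Derivation:
All 7 rotations (rotation i = S[i:]+S[:i]):
  rot[0] = srtsts$
  rot[1] = rtsts$s
  rot[2] = tsts$sr
  rot[3] = sts$srt
  rot[4] = ts$srts
  rot[5] = s$srtst
  rot[6] = $srtsts
Sorted (with $ < everything):
  sorted[0] = $srtsts
  sorted[1] = rtsts$s
  sorted[2] = s$srtst
  sorted[3] = srtsts$
  sorted[4] = sts$srt
  sorted[5] = ts$srts
  sorted[6] = tsts$sr
sorted[5] = ts$srts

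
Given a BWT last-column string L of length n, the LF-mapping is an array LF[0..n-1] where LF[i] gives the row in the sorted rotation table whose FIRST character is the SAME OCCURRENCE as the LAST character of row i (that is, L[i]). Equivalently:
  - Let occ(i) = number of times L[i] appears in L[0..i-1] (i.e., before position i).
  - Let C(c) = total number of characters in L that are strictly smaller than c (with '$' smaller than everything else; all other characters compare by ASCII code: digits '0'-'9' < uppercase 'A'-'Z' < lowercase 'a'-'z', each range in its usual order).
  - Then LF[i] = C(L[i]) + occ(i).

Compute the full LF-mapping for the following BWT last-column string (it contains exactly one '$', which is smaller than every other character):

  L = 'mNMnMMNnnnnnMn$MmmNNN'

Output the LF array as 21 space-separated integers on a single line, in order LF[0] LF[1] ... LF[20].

Answer: 11 6 1 14 2 3 7 15 16 17 18 19 4 20 0 5 12 13 8 9 10

Derivation:
Char counts: '$':1, 'M':5, 'N':5, 'm':3, 'n':7
C (first-col start): C('$')=0, C('M')=1, C('N')=6, C('m')=11, C('n')=14
L[0]='m': occ=0, LF[0]=C('m')+0=11+0=11
L[1]='N': occ=0, LF[1]=C('N')+0=6+0=6
L[2]='M': occ=0, LF[2]=C('M')+0=1+0=1
L[3]='n': occ=0, LF[3]=C('n')+0=14+0=14
L[4]='M': occ=1, LF[4]=C('M')+1=1+1=2
L[5]='M': occ=2, LF[5]=C('M')+2=1+2=3
L[6]='N': occ=1, LF[6]=C('N')+1=6+1=7
L[7]='n': occ=1, LF[7]=C('n')+1=14+1=15
L[8]='n': occ=2, LF[8]=C('n')+2=14+2=16
L[9]='n': occ=3, LF[9]=C('n')+3=14+3=17
L[10]='n': occ=4, LF[10]=C('n')+4=14+4=18
L[11]='n': occ=5, LF[11]=C('n')+5=14+5=19
L[12]='M': occ=3, LF[12]=C('M')+3=1+3=4
L[13]='n': occ=6, LF[13]=C('n')+6=14+6=20
L[14]='$': occ=0, LF[14]=C('$')+0=0+0=0
L[15]='M': occ=4, LF[15]=C('M')+4=1+4=5
L[16]='m': occ=1, LF[16]=C('m')+1=11+1=12
L[17]='m': occ=2, LF[17]=C('m')+2=11+2=13
L[18]='N': occ=2, LF[18]=C('N')+2=6+2=8
L[19]='N': occ=3, LF[19]=C('N')+3=6+3=9
L[20]='N': occ=4, LF[20]=C('N')+4=6+4=10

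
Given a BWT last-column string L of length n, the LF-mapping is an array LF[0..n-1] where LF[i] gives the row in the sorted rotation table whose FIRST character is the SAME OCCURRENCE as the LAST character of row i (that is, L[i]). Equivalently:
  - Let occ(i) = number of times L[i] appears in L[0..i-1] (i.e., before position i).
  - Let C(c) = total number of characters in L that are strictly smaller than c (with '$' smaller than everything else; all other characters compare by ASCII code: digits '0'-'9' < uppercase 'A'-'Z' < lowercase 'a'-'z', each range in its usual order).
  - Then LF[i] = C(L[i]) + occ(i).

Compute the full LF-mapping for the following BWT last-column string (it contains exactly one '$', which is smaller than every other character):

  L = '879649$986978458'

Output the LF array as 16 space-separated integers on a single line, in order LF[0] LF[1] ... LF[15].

Char counts: '$':1, '4':2, '5':1, '6':2, '7':2, '8':4, '9':4
C (first-col start): C('$')=0, C('4')=1, C('5')=3, C('6')=4, C('7')=6, C('8')=8, C('9')=12
L[0]='8': occ=0, LF[0]=C('8')+0=8+0=8
L[1]='7': occ=0, LF[1]=C('7')+0=6+0=6
L[2]='9': occ=0, LF[2]=C('9')+0=12+0=12
L[3]='6': occ=0, LF[3]=C('6')+0=4+0=4
L[4]='4': occ=0, LF[4]=C('4')+0=1+0=1
L[5]='9': occ=1, LF[5]=C('9')+1=12+1=13
L[6]='$': occ=0, LF[6]=C('$')+0=0+0=0
L[7]='9': occ=2, LF[7]=C('9')+2=12+2=14
L[8]='8': occ=1, LF[8]=C('8')+1=8+1=9
L[9]='6': occ=1, LF[9]=C('6')+1=4+1=5
L[10]='9': occ=3, LF[10]=C('9')+3=12+3=15
L[11]='7': occ=1, LF[11]=C('7')+1=6+1=7
L[12]='8': occ=2, LF[12]=C('8')+2=8+2=10
L[13]='4': occ=1, LF[13]=C('4')+1=1+1=2
L[14]='5': occ=0, LF[14]=C('5')+0=3+0=3
L[15]='8': occ=3, LF[15]=C('8')+3=8+3=11

Answer: 8 6 12 4 1 13 0 14 9 5 15 7 10 2 3 11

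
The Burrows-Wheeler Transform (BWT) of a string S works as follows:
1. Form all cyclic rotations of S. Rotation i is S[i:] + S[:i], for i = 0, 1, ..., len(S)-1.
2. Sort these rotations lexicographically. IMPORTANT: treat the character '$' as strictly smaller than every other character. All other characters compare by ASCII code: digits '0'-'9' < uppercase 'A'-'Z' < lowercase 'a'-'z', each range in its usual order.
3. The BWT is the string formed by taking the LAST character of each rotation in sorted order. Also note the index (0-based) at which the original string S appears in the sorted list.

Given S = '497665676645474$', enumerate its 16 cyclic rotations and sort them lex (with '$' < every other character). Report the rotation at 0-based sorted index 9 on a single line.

All 16 rotations (rotation i = S[i:]+S[:i]):
  rot[0] = 497665676645474$
  rot[1] = 97665676645474$4
  rot[2] = 7665676645474$49
  rot[3] = 665676645474$497
  rot[4] = 65676645474$4976
  rot[5] = 5676645474$49766
  rot[6] = 676645474$497665
  rot[7] = 76645474$4976656
  rot[8] = 6645474$49766567
  rot[9] = 645474$497665676
  rot[10] = 45474$4976656766
  rot[11] = 5474$49766567664
  rot[12] = 474$497665676645
  rot[13] = 74$4976656766454
  rot[14] = 4$49766567664547
  rot[15] = $497665676645474
Sorted (with $ < everything):
  sorted[0] = $497665676645474
  sorted[1] = 4$49766567664547
  sorted[2] = 45474$4976656766
  sorted[3] = 474$497665676645
  sorted[4] = 497665676645474$
  sorted[5] = 5474$49766567664
  sorted[6] = 5676645474$49766
  sorted[7] = 645474$497665676
  sorted[8] = 65676645474$4976
  sorted[9] = 6645474$49766567
  sorted[10] = 665676645474$497
  sorted[11] = 676645474$497665
  sorted[12] = 74$4976656766454
  sorted[13] = 76645474$4976656
  sorted[14] = 7665676645474$49
  sorted[15] = 97665676645474$4
sorted[9] = 6645474$49766567

Answer: 6645474$49766567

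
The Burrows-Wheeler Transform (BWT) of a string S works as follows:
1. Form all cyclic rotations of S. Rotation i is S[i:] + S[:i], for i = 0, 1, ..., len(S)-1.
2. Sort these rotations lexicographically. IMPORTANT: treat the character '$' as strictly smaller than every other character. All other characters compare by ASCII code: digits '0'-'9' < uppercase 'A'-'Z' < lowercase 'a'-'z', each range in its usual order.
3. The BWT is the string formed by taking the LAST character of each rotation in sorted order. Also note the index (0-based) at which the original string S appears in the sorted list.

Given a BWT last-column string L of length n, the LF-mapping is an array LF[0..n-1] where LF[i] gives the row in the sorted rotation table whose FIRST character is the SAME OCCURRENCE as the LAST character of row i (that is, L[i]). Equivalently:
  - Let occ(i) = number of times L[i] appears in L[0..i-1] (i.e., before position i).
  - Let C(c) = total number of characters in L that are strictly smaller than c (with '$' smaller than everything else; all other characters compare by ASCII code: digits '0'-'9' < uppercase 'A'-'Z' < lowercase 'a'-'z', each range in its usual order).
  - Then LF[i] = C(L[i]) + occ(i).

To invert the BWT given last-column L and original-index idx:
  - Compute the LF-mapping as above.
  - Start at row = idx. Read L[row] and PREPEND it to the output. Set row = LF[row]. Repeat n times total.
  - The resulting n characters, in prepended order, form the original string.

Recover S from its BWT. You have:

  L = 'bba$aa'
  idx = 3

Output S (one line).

LF mapping: 4 5 1 0 2 3
Walk LF starting at row 3, prepending L[row]:
  step 1: row=3, L[3]='$', prepend. Next row=LF[3]=0
  step 2: row=0, L[0]='b', prepend. Next row=LF[0]=4
  step 3: row=4, L[4]='a', prepend. Next row=LF[4]=2
  step 4: row=2, L[2]='a', prepend. Next row=LF[2]=1
  step 5: row=1, L[1]='b', prepend. Next row=LF[1]=5
  step 6: row=5, L[5]='a', prepend. Next row=LF[5]=3
Reversed output: abaab$

Answer: abaab$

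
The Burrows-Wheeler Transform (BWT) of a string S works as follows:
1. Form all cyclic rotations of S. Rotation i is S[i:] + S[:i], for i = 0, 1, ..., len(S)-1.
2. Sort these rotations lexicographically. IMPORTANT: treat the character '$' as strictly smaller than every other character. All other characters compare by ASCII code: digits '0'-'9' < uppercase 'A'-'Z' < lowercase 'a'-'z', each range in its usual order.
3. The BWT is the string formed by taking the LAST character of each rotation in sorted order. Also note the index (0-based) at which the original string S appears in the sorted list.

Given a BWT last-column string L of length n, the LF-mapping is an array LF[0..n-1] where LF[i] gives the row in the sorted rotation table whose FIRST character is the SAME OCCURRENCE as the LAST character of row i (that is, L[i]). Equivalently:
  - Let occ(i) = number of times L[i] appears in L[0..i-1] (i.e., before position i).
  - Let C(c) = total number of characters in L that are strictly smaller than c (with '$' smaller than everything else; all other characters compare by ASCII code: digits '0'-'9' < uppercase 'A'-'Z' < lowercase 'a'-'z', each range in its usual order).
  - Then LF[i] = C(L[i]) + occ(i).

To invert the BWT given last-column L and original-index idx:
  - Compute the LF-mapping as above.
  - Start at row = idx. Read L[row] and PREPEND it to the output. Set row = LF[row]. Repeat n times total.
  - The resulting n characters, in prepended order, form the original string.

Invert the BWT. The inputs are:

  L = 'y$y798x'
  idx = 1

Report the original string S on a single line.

Answer: 79xy8y$

Derivation:
LF mapping: 5 0 6 1 3 2 4
Walk LF starting at row 1, prepending L[row]:
  step 1: row=1, L[1]='$', prepend. Next row=LF[1]=0
  step 2: row=0, L[0]='y', prepend. Next row=LF[0]=5
  step 3: row=5, L[5]='8', prepend. Next row=LF[5]=2
  step 4: row=2, L[2]='y', prepend. Next row=LF[2]=6
  step 5: row=6, L[6]='x', prepend. Next row=LF[6]=4
  step 6: row=4, L[4]='9', prepend. Next row=LF[4]=3
  step 7: row=3, L[3]='7', prepend. Next row=LF[3]=1
Reversed output: 79xy8y$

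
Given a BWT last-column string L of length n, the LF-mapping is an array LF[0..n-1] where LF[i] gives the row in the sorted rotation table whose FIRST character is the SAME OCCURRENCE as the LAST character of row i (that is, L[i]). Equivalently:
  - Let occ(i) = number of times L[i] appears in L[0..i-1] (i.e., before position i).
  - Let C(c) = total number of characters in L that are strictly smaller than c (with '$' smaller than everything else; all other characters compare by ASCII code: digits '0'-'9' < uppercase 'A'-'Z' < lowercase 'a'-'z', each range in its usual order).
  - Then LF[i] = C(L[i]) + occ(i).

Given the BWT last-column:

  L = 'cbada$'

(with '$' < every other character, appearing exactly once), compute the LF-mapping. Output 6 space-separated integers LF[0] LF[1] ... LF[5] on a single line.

Char counts: '$':1, 'a':2, 'b':1, 'c':1, 'd':1
C (first-col start): C('$')=0, C('a')=1, C('b')=3, C('c')=4, C('d')=5
L[0]='c': occ=0, LF[0]=C('c')+0=4+0=4
L[1]='b': occ=0, LF[1]=C('b')+0=3+0=3
L[2]='a': occ=0, LF[2]=C('a')+0=1+0=1
L[3]='d': occ=0, LF[3]=C('d')+0=5+0=5
L[4]='a': occ=1, LF[4]=C('a')+1=1+1=2
L[5]='$': occ=0, LF[5]=C('$')+0=0+0=0

Answer: 4 3 1 5 2 0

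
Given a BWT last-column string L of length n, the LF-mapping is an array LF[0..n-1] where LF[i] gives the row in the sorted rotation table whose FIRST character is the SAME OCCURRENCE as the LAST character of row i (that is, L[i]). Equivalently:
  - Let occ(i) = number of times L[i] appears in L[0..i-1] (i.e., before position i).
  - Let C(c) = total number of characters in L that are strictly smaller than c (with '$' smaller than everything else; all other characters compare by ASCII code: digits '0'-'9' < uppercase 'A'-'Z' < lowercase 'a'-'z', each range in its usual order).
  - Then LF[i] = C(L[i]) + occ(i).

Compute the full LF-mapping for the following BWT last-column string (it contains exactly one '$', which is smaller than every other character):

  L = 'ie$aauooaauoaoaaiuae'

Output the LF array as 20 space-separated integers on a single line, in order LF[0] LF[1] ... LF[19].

Char counts: '$':1, 'a':8, 'e':2, 'i':2, 'o':4, 'u':3
C (first-col start): C('$')=0, C('a')=1, C('e')=9, C('i')=11, C('o')=13, C('u')=17
L[0]='i': occ=0, LF[0]=C('i')+0=11+0=11
L[1]='e': occ=0, LF[1]=C('e')+0=9+0=9
L[2]='$': occ=0, LF[2]=C('$')+0=0+0=0
L[3]='a': occ=0, LF[3]=C('a')+0=1+0=1
L[4]='a': occ=1, LF[4]=C('a')+1=1+1=2
L[5]='u': occ=0, LF[5]=C('u')+0=17+0=17
L[6]='o': occ=0, LF[6]=C('o')+0=13+0=13
L[7]='o': occ=1, LF[7]=C('o')+1=13+1=14
L[8]='a': occ=2, LF[8]=C('a')+2=1+2=3
L[9]='a': occ=3, LF[9]=C('a')+3=1+3=4
L[10]='u': occ=1, LF[10]=C('u')+1=17+1=18
L[11]='o': occ=2, LF[11]=C('o')+2=13+2=15
L[12]='a': occ=4, LF[12]=C('a')+4=1+4=5
L[13]='o': occ=3, LF[13]=C('o')+3=13+3=16
L[14]='a': occ=5, LF[14]=C('a')+5=1+5=6
L[15]='a': occ=6, LF[15]=C('a')+6=1+6=7
L[16]='i': occ=1, LF[16]=C('i')+1=11+1=12
L[17]='u': occ=2, LF[17]=C('u')+2=17+2=19
L[18]='a': occ=7, LF[18]=C('a')+7=1+7=8
L[19]='e': occ=1, LF[19]=C('e')+1=9+1=10

Answer: 11 9 0 1 2 17 13 14 3 4 18 15 5 16 6 7 12 19 8 10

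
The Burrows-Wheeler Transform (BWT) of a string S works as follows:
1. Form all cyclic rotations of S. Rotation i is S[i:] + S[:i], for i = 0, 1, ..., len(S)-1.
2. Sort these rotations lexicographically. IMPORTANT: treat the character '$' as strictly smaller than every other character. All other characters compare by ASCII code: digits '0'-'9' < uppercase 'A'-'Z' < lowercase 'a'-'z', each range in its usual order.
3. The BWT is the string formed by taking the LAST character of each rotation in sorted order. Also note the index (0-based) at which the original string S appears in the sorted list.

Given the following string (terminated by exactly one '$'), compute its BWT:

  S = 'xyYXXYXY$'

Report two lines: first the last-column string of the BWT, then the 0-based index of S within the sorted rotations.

Answer: YYYXXyX$x
7

Derivation:
All 9 rotations (rotation i = S[i:]+S[:i]):
  rot[0] = xyYXXYXY$
  rot[1] = yYXXYXY$x
  rot[2] = YXXYXY$xy
  rot[3] = XXYXY$xyY
  rot[4] = XYXY$xyYX
  rot[5] = YXY$xyYXX
  rot[6] = XY$xyYXXY
  rot[7] = Y$xyYXXYX
  rot[8] = $xyYXXYXY
Sorted (with $ < everything):
  sorted[0] = $xyYXXYXY  (last char: 'Y')
  sorted[1] = XXYXY$xyY  (last char: 'Y')
  sorted[2] = XY$xyYXXY  (last char: 'Y')
  sorted[3] = XYXY$xyYX  (last char: 'X')
  sorted[4] = Y$xyYXXYX  (last char: 'X')
  sorted[5] = YXXYXY$xy  (last char: 'y')
  sorted[6] = YXY$xyYXX  (last char: 'X')
  sorted[7] = xyYXXYXY$  (last char: '$')
  sorted[8] = yYXXYXY$x  (last char: 'x')
Last column: YYYXXyX$x
Original string S is at sorted index 7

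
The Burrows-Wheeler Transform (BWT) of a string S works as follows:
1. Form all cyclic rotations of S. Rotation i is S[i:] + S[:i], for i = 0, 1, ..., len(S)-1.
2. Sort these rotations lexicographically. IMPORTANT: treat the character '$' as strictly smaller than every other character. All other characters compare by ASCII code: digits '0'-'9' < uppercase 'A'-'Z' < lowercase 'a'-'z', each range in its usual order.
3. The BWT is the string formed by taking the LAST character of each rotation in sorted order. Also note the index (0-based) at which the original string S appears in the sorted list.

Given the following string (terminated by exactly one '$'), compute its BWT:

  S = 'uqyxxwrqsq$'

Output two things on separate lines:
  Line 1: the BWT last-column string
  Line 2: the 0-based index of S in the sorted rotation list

All 11 rotations (rotation i = S[i:]+S[:i]):
  rot[0] = uqyxxwrqsq$
  rot[1] = qyxxwrqsq$u
  rot[2] = yxxwrqsq$uq
  rot[3] = xxwrqsq$uqy
  rot[4] = xwrqsq$uqyx
  rot[5] = wrqsq$uqyxx
  rot[6] = rqsq$uqyxxw
  rot[7] = qsq$uqyxxwr
  rot[8] = sq$uqyxxwrq
  rot[9] = q$uqyxxwrqs
  rot[10] = $uqyxxwrqsq
Sorted (with $ < everything):
  sorted[0] = $uqyxxwrqsq  (last char: 'q')
  sorted[1] = q$uqyxxwrqs  (last char: 's')
  sorted[2] = qsq$uqyxxwr  (last char: 'r')
  sorted[3] = qyxxwrqsq$u  (last char: 'u')
  sorted[4] = rqsq$uqyxxw  (last char: 'w')
  sorted[5] = sq$uqyxxwrq  (last char: 'q')
  sorted[6] = uqyxxwrqsq$  (last char: '$')
  sorted[7] = wrqsq$uqyxx  (last char: 'x')
  sorted[8] = xwrqsq$uqyx  (last char: 'x')
  sorted[9] = xxwrqsq$uqy  (last char: 'y')
  sorted[10] = yxxwrqsq$uq  (last char: 'q')
Last column: qsruwq$xxyq
Original string S is at sorted index 6

Answer: qsruwq$xxyq
6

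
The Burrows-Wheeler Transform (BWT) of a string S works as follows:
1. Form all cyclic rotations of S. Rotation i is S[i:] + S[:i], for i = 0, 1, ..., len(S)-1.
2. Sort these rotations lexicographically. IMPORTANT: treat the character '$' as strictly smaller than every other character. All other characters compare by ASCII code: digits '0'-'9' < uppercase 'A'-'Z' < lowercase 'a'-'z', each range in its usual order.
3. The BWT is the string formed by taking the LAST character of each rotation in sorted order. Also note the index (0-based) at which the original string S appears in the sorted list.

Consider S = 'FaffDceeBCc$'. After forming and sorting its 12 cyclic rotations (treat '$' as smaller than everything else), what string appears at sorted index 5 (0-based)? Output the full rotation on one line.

All 12 rotations (rotation i = S[i:]+S[:i]):
  rot[0] = FaffDceeBCc$
  rot[1] = affDceeBCc$F
  rot[2] = ffDceeBCc$Fa
  rot[3] = fDceeBCc$Faf
  rot[4] = DceeBCc$Faff
  rot[5] = ceeBCc$FaffD
  rot[6] = eeBCc$FaffDc
  rot[7] = eBCc$FaffDce
  rot[8] = BCc$FaffDcee
  rot[9] = Cc$FaffDceeB
  rot[10] = c$FaffDceeBC
  rot[11] = $FaffDceeBCc
Sorted (with $ < everything):
  sorted[0] = $FaffDceeBCc
  sorted[1] = BCc$FaffDcee
  sorted[2] = Cc$FaffDceeB
  sorted[3] = DceeBCc$Faff
  sorted[4] = FaffDceeBCc$
  sorted[5] = affDceeBCc$F
  sorted[6] = c$FaffDceeBC
  sorted[7] = ceeBCc$FaffD
  sorted[8] = eBCc$FaffDce
  sorted[9] = eeBCc$FaffDc
  sorted[10] = fDceeBCc$Faf
  sorted[11] = ffDceeBCc$Fa
sorted[5] = affDceeBCc$F

Answer: affDceeBCc$F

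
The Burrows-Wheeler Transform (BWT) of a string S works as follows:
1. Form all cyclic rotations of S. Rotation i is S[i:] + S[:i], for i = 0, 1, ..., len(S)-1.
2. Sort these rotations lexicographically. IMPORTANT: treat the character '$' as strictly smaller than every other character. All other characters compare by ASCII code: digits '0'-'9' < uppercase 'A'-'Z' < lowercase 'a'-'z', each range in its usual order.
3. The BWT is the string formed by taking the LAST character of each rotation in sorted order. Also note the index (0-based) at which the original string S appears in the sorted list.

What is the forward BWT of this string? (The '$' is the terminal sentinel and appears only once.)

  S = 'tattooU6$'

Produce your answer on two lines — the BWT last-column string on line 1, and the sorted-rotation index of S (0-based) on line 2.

Answer: 6Uotot$ta
6

Derivation:
All 9 rotations (rotation i = S[i:]+S[:i]):
  rot[0] = tattooU6$
  rot[1] = attooU6$t
  rot[2] = ttooU6$ta
  rot[3] = tooU6$tat
  rot[4] = ooU6$tatt
  rot[5] = oU6$tatto
  rot[6] = U6$tattoo
  rot[7] = 6$tattooU
  rot[8] = $tattooU6
Sorted (with $ < everything):
  sorted[0] = $tattooU6  (last char: '6')
  sorted[1] = 6$tattooU  (last char: 'U')
  sorted[2] = U6$tattoo  (last char: 'o')
  sorted[3] = attooU6$t  (last char: 't')
  sorted[4] = oU6$tatto  (last char: 'o')
  sorted[5] = ooU6$tatt  (last char: 't')
  sorted[6] = tattooU6$  (last char: '$')
  sorted[7] = tooU6$tat  (last char: 't')
  sorted[8] = ttooU6$ta  (last char: 'a')
Last column: 6Uotot$ta
Original string S is at sorted index 6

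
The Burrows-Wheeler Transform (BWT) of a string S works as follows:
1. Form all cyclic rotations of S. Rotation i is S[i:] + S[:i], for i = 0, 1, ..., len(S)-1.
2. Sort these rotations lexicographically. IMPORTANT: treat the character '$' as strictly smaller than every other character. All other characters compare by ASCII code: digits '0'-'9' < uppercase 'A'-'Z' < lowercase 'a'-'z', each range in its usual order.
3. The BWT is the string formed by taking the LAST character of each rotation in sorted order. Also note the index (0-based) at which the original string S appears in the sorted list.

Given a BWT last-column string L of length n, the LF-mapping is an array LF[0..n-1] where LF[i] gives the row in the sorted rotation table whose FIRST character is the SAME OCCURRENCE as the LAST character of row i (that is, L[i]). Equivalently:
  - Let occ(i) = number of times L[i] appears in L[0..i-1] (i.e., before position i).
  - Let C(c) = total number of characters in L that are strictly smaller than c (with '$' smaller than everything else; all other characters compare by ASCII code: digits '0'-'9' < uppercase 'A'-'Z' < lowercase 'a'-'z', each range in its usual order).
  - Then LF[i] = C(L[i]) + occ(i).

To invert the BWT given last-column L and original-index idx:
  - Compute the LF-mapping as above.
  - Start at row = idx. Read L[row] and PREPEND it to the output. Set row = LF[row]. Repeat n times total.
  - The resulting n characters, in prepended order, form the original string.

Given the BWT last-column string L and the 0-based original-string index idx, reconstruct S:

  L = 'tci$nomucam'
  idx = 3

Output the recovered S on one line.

LF mapping: 9 2 4 0 7 8 5 10 3 1 6
Walk LF starting at row 3, prepending L[row]:
  step 1: row=3, L[3]='$', prepend. Next row=LF[3]=0
  step 2: row=0, L[0]='t', prepend. Next row=LF[0]=9
  step 3: row=9, L[9]='a', prepend. Next row=LF[9]=1
  step 4: row=1, L[1]='c', prepend. Next row=LF[1]=2
  step 5: row=2, L[2]='i', prepend. Next row=LF[2]=4
  step 6: row=4, L[4]='n', prepend. Next row=LF[4]=7
  step 7: row=7, L[7]='u', prepend. Next row=LF[7]=10
  step 8: row=10, L[10]='m', prepend. Next row=LF[10]=6
  step 9: row=6, L[6]='m', prepend. Next row=LF[6]=5
  step 10: row=5, L[5]='o', prepend. Next row=LF[5]=8
  step 11: row=8, L[8]='c', prepend. Next row=LF[8]=3
Reversed output: communicat$

Answer: communicat$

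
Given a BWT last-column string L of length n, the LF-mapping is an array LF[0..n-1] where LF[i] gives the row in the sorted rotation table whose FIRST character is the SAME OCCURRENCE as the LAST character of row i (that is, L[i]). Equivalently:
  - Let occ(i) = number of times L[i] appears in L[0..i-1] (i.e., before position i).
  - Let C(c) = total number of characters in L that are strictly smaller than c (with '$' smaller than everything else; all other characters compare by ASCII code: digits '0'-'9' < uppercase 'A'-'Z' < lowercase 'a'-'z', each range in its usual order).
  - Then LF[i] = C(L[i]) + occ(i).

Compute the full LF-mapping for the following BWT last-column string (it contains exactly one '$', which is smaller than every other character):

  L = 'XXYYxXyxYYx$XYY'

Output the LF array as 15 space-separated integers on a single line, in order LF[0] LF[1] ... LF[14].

Answer: 1 2 5 6 11 3 14 12 7 8 13 0 4 9 10

Derivation:
Char counts: '$':1, 'X':4, 'Y':6, 'x':3, 'y':1
C (first-col start): C('$')=0, C('X')=1, C('Y')=5, C('x')=11, C('y')=14
L[0]='X': occ=0, LF[0]=C('X')+0=1+0=1
L[1]='X': occ=1, LF[1]=C('X')+1=1+1=2
L[2]='Y': occ=0, LF[2]=C('Y')+0=5+0=5
L[3]='Y': occ=1, LF[3]=C('Y')+1=5+1=6
L[4]='x': occ=0, LF[4]=C('x')+0=11+0=11
L[5]='X': occ=2, LF[5]=C('X')+2=1+2=3
L[6]='y': occ=0, LF[6]=C('y')+0=14+0=14
L[7]='x': occ=1, LF[7]=C('x')+1=11+1=12
L[8]='Y': occ=2, LF[8]=C('Y')+2=5+2=7
L[9]='Y': occ=3, LF[9]=C('Y')+3=5+3=8
L[10]='x': occ=2, LF[10]=C('x')+2=11+2=13
L[11]='$': occ=0, LF[11]=C('$')+0=0+0=0
L[12]='X': occ=3, LF[12]=C('X')+3=1+3=4
L[13]='Y': occ=4, LF[13]=C('Y')+4=5+4=9
L[14]='Y': occ=5, LF[14]=C('Y')+5=5+5=10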